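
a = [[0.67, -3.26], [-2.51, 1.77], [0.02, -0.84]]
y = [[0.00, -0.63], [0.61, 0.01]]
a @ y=[[-1.99, -0.45],[1.08, 1.6],[-0.51, -0.02]]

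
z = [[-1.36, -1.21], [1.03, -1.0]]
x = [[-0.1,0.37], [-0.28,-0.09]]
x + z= [[-1.46, -0.84],  [0.75, -1.09]]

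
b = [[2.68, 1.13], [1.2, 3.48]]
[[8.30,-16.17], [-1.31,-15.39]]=b @ [[3.81, -4.88], [-1.69, -2.74]]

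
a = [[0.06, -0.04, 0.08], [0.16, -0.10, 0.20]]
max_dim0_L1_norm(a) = 0.28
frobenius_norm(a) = 0.30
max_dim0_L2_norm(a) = 0.22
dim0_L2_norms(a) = [0.17, 0.11, 0.22]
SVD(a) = [[-0.36, -0.93],[-0.93, 0.36]] @ diag([0.2952809250910748, 0.003029072029370142]) @ [[-0.58, 0.36, -0.73], [0.82, 0.26, -0.52]]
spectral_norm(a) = 0.30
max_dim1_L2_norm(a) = 0.27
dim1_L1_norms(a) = [0.18, 0.46]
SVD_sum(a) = [[0.06, -0.04, 0.08],[0.16, -0.10, 0.2]] + [[-0.00, -0.00, 0.00], [0.0, 0.0, -0.0]]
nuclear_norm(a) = 0.30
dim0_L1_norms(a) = [0.22, 0.14, 0.28]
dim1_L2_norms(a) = [0.11, 0.27]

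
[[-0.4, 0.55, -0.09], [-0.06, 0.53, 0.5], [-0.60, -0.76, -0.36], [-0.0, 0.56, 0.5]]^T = [[-0.4, -0.06, -0.60, -0.0], [0.55, 0.53, -0.76, 0.56], [-0.09, 0.50, -0.36, 0.5]]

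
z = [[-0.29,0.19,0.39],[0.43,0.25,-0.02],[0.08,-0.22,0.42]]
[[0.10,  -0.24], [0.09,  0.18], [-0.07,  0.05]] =z@[[-0.02,  0.54], [0.40,  -0.23], [0.04,  -0.11]]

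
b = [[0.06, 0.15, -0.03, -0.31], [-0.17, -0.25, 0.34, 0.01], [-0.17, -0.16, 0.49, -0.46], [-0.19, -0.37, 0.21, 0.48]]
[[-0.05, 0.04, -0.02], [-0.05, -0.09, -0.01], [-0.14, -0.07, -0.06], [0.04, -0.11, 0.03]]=b @ [[0.17, 0.16, 0.22],[0.06, 0.12, 0.01],[-0.02, -0.09, 0.07],[0.21, -0.04, 0.12]]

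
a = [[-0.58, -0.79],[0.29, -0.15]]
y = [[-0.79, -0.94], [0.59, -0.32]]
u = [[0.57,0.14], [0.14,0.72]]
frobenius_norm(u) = 0.94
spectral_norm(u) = 0.80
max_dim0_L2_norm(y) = 0.99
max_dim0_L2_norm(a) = 0.8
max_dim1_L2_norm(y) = 1.23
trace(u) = 1.29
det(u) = 0.39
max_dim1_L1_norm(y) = 1.73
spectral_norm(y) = 1.24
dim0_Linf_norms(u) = [0.57, 0.72]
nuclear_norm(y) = 1.89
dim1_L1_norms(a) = [1.37, 0.44]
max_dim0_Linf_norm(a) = 0.79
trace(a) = -0.73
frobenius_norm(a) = 1.03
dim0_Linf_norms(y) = [0.79, 0.94]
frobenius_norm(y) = 1.40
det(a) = 0.32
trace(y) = -1.11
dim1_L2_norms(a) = [0.98, 0.33]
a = y @ u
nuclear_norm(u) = 1.29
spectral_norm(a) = 0.98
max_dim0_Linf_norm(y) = 0.94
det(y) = 0.81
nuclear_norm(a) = 1.30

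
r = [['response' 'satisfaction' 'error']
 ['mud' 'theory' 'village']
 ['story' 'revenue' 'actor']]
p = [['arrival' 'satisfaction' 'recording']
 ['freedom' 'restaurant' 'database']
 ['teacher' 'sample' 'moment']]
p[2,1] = 'sample'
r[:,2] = ['error', 'village', 'actor']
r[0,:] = ['response', 'satisfaction', 'error']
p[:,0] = ['arrival', 'freedom', 'teacher']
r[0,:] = ['response', 'satisfaction', 'error']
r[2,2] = 'actor'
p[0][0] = 'arrival'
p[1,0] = 'freedom'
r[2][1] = 'revenue'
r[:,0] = ['response', 'mud', 'story']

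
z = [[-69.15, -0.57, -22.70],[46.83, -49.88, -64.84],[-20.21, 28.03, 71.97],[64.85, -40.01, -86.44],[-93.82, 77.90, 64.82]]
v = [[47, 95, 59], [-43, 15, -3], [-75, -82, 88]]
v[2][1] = -82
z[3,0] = 64.85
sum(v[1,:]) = -31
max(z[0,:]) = -0.57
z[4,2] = 64.82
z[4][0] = -93.82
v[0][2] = 59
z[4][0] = -93.82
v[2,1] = -82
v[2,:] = [-75, -82, 88]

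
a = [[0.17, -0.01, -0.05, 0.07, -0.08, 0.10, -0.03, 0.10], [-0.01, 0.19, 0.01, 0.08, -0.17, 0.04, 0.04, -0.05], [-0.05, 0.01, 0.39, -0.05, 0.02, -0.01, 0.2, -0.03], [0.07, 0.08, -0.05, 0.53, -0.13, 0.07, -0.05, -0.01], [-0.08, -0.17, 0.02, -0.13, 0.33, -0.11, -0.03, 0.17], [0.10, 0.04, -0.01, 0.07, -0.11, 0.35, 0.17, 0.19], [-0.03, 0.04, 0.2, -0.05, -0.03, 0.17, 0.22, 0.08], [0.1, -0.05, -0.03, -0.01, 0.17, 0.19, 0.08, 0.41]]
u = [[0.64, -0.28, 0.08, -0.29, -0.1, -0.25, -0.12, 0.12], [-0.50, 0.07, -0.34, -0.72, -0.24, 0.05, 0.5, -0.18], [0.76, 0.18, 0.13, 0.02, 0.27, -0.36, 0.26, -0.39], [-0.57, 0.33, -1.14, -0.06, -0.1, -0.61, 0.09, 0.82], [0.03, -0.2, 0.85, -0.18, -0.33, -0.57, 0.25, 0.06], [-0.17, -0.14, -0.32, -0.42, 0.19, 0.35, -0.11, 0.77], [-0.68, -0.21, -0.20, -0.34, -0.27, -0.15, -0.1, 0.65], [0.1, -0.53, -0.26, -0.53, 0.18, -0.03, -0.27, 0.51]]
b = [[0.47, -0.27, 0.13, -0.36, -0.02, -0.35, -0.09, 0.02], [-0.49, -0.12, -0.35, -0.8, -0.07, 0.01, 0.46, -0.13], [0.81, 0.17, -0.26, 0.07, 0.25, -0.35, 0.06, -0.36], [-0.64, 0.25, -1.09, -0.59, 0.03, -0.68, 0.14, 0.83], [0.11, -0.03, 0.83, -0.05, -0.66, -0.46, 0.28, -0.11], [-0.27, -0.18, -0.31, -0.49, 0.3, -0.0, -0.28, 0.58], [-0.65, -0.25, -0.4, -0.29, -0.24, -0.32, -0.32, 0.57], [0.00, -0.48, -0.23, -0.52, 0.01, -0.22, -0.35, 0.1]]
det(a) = -0.00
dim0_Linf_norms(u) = [0.76, 0.53, 1.14, 0.72, 0.33, 0.61, 0.5, 0.82]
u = b + a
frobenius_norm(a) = 1.21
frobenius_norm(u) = 3.22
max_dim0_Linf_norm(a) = 0.53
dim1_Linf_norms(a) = [0.17, 0.19, 0.39, 0.53, 0.33, 0.35, 0.22, 0.41]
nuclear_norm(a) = 2.60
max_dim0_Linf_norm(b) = 1.09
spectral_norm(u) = 2.22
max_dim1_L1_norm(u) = 3.72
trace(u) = 1.21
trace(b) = -1.38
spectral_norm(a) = 0.73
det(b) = -0.00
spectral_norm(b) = 2.38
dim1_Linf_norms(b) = [0.47, 0.8, 0.81, 1.09, 0.83, 0.58, 0.65, 0.52]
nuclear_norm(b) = 7.15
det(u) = 0.01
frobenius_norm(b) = 3.24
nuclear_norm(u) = 7.42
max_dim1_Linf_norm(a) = 0.53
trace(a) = 2.59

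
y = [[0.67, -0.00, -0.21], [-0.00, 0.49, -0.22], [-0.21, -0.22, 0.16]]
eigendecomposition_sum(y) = [[-0.00, -0.0, -0.00], [-0.00, -0.00, -0.00], [-0.0, -0.00, -0.0]] + [[0.56,0.21,-0.27],[0.21,0.08,-0.1],[-0.27,-0.1,0.13]] + [[0.11, -0.21, 0.06], [-0.21, 0.41, -0.12], [0.06, -0.12, 0.03]]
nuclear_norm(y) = 1.33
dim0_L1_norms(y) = [0.88, 0.71, 0.59]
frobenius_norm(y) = 0.95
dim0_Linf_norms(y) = [0.67, 0.49, 0.22]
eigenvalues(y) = [-0.0, 0.77, 0.55]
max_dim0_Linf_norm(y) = 0.67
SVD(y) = [[-0.85, 0.44, 0.27], [-0.32, -0.86, 0.39], [0.41, 0.25, 0.88]] @ diag([0.7706430979961056, 0.5528984292757102, 0.0035415272718160493]) @ [[-0.85, -0.32, 0.41], [0.44, -0.86, 0.25], [-0.27, -0.39, -0.88]]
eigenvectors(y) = [[0.27, 0.85, 0.44], [0.39, 0.32, -0.86], [0.88, -0.41, 0.25]]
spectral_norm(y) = 0.77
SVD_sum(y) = [[0.56, 0.21, -0.27], [0.21, 0.08, -0.10], [-0.27, -0.1, 0.13]] + [[0.11, -0.21, 0.06], [-0.21, 0.41, -0.12], [0.06, -0.12, 0.03]] + [[-0.00, -0.00, -0.00], [-0.00, -0.00, -0.0], [-0.00, -0.0, -0.0]]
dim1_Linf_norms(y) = [0.67, 0.49, 0.22]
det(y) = -0.00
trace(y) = 1.32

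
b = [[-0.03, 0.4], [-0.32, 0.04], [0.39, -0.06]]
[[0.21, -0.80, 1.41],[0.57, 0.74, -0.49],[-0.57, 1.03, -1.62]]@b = [[0.8,-0.03], [-0.44,0.29], [-0.94,-0.09]]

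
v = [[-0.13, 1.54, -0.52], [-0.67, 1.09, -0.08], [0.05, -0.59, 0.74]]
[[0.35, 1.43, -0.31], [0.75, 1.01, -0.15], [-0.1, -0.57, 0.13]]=v @ [[-0.83, -0.02, -0.1], [0.18, 0.91, -0.20], [0.06, -0.05, 0.02]]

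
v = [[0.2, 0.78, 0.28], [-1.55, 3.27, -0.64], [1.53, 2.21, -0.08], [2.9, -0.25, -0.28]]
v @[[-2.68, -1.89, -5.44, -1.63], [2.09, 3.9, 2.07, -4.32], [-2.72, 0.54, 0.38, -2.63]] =[[0.33, 2.82, 0.63, -4.43],[12.73, 15.34, 14.96, -9.92],[0.74, 5.68, -3.78, -11.83],[-7.53, -6.61, -16.4, -2.91]]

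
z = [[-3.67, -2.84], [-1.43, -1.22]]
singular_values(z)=[5.01, 0.08]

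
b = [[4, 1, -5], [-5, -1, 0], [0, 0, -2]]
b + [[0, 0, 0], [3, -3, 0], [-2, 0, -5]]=[[4, 1, -5], [-2, -4, 0], [-2, 0, -7]]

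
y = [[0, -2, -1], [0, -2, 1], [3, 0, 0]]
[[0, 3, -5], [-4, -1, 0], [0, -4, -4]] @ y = [[-15, -6, 3], [0, 10, 3], [-12, 8, -4]]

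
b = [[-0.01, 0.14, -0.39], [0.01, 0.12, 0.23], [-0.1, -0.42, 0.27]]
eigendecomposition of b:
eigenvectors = [[(-0.98+0j), -0.63+0.00j, -0.63-0.00j], [(0.16+0j), 0.40-0.28j, 0.40+0.28j], [(-0.09+0j), 0.52+0.31j, (0.52-0.31j)]]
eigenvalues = [(-0.07+0j), (0.22+0.26j), (0.22-0.26j)]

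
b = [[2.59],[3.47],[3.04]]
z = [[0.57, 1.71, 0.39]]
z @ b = [[8.6]]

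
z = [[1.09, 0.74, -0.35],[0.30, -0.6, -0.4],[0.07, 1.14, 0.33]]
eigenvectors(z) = [[-0.96+0.00j,(0.45-0.01j),(0.45+0.01j)], [(-0.11+0j),(-0.35+0.13j),-0.35-0.13j], [(-0.26+0j),(0.81+0j),(0.81-0j)]]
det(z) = 0.05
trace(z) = 0.82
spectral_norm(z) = 1.61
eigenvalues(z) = [(1.08+0j), (-0.13+0.18j), (-0.13-0.18j)]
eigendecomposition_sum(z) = [[(1.24+0j),0.11-0.00j,(-0.64+0j)], [0.14+0.00j,0.01-0.00j,-0.07+0.00j], [0.33+0.00j,(0.03-0j),(-0.17+0j)]] + [[-0.07-0.07j, 0.31+0.22j, (0.14+0.19j)], [(0.08+0.04j), (-0.31-0.09j), -0.16-0.11j], [-0.13-0.14j, (0.55+0.4j), 0.25+0.34j]] + [[(-0.07+0.07j), 0.31-0.22j, 0.14-0.19j],[(0.08-0.04j), (-0.31+0.09j), (-0.16+0.11j)],[(-0.13+0.14j), (0.55-0.4j), (0.25-0.34j)]]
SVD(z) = [[-0.71, -0.65, -0.26], [0.25, -0.59, 0.77], [-0.66, 0.48, 0.58]] @ diag([1.6102733035471557, 1.1348055953462195, 0.028916235132582208]) @ [[-0.46, -0.89, -0.04], [-0.75, 0.37, 0.55], [-0.47, 0.29, -0.84]]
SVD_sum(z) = [[0.53, 1.01, 0.05], [-0.19, -0.36, -0.02], [0.49, 0.94, 0.05]] + [[0.56, -0.27, -0.41],[0.50, -0.24, -0.36],[-0.41, 0.20, 0.3]] + [[0.00, -0.00, 0.01], [-0.01, 0.01, -0.02], [-0.01, 0.00, -0.01]]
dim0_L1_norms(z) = [1.46, 2.48, 1.08]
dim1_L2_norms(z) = [1.36, 0.78, 1.19]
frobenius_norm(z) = 1.97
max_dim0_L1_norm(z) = 2.48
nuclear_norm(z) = 2.77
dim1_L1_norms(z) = [2.18, 1.3, 1.54]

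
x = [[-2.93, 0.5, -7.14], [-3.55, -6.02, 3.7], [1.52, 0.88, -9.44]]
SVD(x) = [[0.53, -0.51, 0.68],[-0.43, -0.85, -0.31],[0.74, -0.13, -0.67]] @ diag([12.8094222681853, 6.644216602721792, 2.513739622839799]) @ [[0.09, 0.27, -0.96], [0.65, 0.71, 0.26], [-0.75, 0.65, 0.12]]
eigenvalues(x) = [(-7.26+1.62j), (-7.26-1.62j), (-3.86+0j)]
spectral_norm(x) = 12.81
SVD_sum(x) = [[0.58, 1.83, -6.45], [-0.47, -1.50, 5.26], [0.81, 2.57, -9.02]] + [[-2.22, -2.43, -0.89], [-3.67, -4.02, -1.47], [-0.55, -0.6, -0.22]] + [[-1.29, 1.1, 0.2],[0.59, -0.5, -0.09],[1.26, -1.08, -0.19]]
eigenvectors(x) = [[-0.72+0.00j, -0.72-0.00j, (-0.53+0j)], [-0.09-0.50j, (-0.09+0.5j), 0.85+0.00j], [(-0.45+0.13j), -0.45-0.13j, (-0.01+0j)]]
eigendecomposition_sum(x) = [[-0.27+5.31j, -0.23+3.20j, -5.42-7.96j], [-3.71+0.47j, -2.24+0.24j, (4.83-4.73j)], [(0.78+3.32j), 0.43+2.01j, -4.75-3.93j]] + [[(-0.27-5.31j),(-0.23-3.2j),-5.42+7.96j],  [-3.71-0.47j,-2.24-0.24j,4.83+4.73j],  [0.78-3.32j,0.43-2.01j,-4.75+3.93j]] + [[-2.39-0.00j,0.95-0.00j,(3.69+0j)], [3.86+0.00j,-1.54+0.00j,(-5.96-0j)], [(-0.04-0j),(0.02-0j),0.06+0.00j]]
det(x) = -213.94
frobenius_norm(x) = 14.65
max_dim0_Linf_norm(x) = 9.44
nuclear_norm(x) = 21.97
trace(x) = -18.39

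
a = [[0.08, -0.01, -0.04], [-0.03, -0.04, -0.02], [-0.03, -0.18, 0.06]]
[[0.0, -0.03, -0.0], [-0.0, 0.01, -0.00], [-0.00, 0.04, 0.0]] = a @ [[0.02,-0.28,-0.01], [0.01,-0.15,-0.0], [-0.01,0.16,0.02]]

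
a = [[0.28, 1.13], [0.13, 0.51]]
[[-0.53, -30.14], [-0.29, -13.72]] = a@[[-15.56, -32.5], [3.39, -18.62]]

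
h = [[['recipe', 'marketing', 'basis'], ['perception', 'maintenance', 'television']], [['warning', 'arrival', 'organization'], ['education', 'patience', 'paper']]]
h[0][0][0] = 'recipe'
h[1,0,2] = 'organization'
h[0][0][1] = 'marketing'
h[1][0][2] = 'organization'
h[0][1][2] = 'television'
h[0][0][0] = 'recipe'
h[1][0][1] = 'arrival'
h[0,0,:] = ['recipe', 'marketing', 'basis']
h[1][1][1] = 'patience'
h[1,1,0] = 'education'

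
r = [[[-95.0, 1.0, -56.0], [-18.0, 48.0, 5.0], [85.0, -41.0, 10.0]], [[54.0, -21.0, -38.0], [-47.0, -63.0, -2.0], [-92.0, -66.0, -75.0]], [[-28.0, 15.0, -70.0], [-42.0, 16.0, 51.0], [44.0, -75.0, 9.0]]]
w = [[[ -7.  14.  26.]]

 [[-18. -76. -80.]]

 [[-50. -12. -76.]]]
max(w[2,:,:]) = -12.0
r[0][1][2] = 5.0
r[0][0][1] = 1.0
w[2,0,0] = -50.0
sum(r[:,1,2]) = 54.0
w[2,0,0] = -50.0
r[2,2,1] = -75.0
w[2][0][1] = -12.0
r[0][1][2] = 5.0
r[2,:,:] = [[-28.0, 15.0, -70.0], [-42.0, 16.0, 51.0], [44.0, -75.0, 9.0]]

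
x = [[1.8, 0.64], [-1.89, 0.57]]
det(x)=2.236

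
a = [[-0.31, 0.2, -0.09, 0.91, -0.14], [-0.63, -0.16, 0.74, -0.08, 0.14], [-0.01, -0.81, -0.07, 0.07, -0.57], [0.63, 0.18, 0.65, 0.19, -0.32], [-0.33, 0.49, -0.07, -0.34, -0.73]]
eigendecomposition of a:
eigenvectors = [[0.50+0.00j, 0.05+0.31j, (0.05-0.31j), -0.09-0.51j, -0.09+0.51j], [(-0.15+0j), -0.64+0.00j, (-0.64-0j), (0.22-0.16j), (0.22+0.16j)], [0.32+0.00j, -0.05-0.61j, (-0.05+0.61j), -0.20-0.19j, (-0.2+0.19j)], [(0.73+0j), -0.22+0.11j, (-0.22-0.11j), -0.07+0.39j, -0.07-0.39j], [(-0.3+0j), (-0.18+0.13j), -0.18-0.13j, (-0.65+0j), -0.65-0.00j]]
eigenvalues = [(0.99+0j), (-0.04+1j), (-0.04-1j), (-1+0.05j), (-1-0.05j)]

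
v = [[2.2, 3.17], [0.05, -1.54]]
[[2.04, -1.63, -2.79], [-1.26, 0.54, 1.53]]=v@[[-0.24,-0.22,0.16], [0.81,-0.36,-0.99]]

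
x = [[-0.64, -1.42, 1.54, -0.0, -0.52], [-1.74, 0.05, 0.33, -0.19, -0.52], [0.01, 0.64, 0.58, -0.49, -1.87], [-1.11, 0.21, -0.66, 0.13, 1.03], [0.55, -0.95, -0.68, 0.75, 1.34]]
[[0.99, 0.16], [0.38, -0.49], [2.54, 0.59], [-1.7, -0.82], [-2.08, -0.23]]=x @[[0.24, 0.39], [0.26, 0.03], [0.64, 0.20], [-0.23, 0.11], [-1.01, -0.27]]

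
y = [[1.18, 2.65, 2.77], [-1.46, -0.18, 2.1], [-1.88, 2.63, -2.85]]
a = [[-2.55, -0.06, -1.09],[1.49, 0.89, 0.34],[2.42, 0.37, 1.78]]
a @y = [[-0.87, -9.61, -4.08],[-0.18, 4.68, 5.03],[-1.03, 11.03, 2.41]]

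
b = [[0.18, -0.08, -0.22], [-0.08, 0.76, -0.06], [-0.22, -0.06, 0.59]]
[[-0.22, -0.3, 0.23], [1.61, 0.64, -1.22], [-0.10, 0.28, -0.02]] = b @ [[-0.50, -1.26, 0.69], [2.05, 0.71, -1.53], [-0.15, 0.08, 0.07]]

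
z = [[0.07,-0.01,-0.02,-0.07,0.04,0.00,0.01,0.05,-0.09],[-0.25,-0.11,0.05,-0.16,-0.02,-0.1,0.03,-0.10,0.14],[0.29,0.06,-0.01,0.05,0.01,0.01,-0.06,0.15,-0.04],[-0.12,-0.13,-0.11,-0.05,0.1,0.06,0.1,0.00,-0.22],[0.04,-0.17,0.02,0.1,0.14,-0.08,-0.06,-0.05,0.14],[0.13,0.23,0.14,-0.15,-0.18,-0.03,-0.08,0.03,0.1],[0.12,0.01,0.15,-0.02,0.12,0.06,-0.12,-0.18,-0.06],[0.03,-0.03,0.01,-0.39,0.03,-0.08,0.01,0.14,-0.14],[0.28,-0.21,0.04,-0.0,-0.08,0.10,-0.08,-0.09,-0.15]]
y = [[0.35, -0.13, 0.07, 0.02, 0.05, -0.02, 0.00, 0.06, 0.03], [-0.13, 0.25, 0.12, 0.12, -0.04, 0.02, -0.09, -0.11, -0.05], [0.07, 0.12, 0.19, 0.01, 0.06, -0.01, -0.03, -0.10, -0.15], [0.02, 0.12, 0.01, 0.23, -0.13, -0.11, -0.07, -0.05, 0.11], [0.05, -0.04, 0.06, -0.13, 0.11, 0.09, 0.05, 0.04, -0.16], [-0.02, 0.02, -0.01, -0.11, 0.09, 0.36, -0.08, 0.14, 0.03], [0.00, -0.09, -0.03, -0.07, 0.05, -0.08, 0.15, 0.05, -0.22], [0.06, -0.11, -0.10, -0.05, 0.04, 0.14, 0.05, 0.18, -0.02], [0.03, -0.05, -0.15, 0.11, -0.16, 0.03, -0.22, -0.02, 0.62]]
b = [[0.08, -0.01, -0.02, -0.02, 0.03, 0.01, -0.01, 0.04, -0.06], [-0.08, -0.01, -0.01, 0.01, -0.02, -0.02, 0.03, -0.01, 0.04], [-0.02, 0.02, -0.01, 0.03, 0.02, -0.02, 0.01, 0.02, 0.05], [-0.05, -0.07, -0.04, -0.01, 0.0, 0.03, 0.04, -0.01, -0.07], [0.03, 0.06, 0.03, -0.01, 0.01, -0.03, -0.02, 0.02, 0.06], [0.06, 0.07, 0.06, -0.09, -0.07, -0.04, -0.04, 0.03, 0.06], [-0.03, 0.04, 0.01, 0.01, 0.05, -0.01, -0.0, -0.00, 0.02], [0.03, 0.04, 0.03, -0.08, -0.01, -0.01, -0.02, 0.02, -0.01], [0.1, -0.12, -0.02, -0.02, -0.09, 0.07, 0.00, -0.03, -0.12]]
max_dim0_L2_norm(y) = 0.71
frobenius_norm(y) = 1.19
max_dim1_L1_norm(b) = 0.57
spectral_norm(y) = 0.83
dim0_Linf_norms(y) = [0.35, 0.25, 0.19, 0.23, 0.16, 0.36, 0.22, 0.18, 0.62]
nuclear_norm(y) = 2.45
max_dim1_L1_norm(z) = 1.07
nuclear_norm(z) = 2.52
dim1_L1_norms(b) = [0.28, 0.23, 0.2, 0.32, 0.27, 0.52, 0.17, 0.25, 0.57]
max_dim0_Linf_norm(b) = 0.12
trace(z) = -0.12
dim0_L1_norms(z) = [1.33, 0.96, 0.55, 0.99, 0.72, 0.52, 0.55, 0.79, 1.08]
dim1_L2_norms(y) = [0.39, 0.36, 0.3, 0.34, 0.27, 0.42, 0.31, 0.29, 0.71]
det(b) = -0.00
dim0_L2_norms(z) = [0.53, 0.4, 0.24, 0.47, 0.29, 0.2, 0.21, 0.31, 0.39]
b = y @ z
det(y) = -0.00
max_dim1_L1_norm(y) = 1.39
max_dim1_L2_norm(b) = 0.23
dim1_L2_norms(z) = [0.15, 0.38, 0.34, 0.34, 0.3, 0.4, 0.33, 0.45, 0.42]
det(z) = 0.00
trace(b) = -0.08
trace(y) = 2.44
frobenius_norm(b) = 0.40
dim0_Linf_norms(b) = [0.1, 0.12, 0.06, 0.09, 0.09, 0.07, 0.04, 0.04, 0.12]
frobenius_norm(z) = 1.07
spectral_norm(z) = 0.59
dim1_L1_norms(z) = [0.36, 0.96, 0.68, 0.89, 0.8, 1.07, 0.84, 0.86, 1.03]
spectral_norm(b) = 0.29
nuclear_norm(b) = 0.79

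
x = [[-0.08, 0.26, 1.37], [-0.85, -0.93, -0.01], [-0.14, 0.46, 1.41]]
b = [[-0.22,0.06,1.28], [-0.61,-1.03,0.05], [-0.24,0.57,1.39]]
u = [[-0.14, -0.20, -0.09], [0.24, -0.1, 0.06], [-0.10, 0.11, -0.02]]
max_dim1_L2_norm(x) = 1.49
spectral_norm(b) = 1.98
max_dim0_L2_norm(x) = 1.97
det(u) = -0.00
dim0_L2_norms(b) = [0.69, 1.18, 1.89]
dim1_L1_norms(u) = [0.43, 0.4, 0.23]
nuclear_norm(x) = 3.41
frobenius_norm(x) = 2.40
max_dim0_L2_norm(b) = 1.89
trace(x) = 0.40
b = x + u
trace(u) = -0.26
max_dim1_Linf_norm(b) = 1.39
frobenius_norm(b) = 2.33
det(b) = -0.39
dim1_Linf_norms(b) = [1.28, 1.03, 1.39]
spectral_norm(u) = 0.31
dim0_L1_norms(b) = [1.07, 1.66, 2.72]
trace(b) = 0.14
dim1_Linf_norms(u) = [0.2, 0.24, 0.11]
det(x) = -0.30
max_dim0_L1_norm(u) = 0.48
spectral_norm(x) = 2.05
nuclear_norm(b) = 3.36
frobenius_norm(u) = 0.40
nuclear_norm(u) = 0.57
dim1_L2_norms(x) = [1.4, 1.26, 1.49]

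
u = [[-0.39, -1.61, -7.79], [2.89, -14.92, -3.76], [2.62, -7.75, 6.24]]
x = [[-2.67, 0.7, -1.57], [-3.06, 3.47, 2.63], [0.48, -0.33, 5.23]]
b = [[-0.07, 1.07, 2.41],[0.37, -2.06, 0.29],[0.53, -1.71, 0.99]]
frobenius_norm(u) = 20.36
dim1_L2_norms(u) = [7.96, 15.66, 10.29]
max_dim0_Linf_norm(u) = 14.92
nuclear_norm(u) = 28.20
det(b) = 0.99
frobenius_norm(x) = 8.13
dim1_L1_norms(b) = [3.55, 2.72, 3.23]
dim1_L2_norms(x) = [3.18, 5.32, 5.26]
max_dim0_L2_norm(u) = 16.89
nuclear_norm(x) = 12.50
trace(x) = 6.03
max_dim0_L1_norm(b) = 4.84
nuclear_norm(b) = 5.70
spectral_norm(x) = 6.27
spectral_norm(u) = 17.35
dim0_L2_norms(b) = [0.65, 2.88, 2.62]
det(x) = -37.66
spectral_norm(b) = 2.95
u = x @ b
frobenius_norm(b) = 3.95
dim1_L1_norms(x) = [4.94, 9.16, 6.04]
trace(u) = -9.07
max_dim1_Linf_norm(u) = 14.92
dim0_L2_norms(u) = [3.92, 16.89, 10.67]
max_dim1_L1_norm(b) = 3.55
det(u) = -37.47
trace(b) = -1.14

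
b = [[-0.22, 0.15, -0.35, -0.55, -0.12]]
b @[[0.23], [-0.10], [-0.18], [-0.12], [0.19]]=[[0.04]]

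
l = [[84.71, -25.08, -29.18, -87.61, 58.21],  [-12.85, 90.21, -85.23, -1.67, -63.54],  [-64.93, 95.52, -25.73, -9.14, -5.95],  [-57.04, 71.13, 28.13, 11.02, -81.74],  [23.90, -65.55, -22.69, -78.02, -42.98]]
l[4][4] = -42.98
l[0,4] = 58.21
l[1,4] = -63.54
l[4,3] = -78.02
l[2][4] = -5.95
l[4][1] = -65.55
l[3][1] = 71.13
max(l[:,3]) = 11.02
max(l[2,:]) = 95.52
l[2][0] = -64.93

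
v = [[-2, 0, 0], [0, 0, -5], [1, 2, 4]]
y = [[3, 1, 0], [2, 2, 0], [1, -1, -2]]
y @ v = [[-6, 0, -5], [-4, 0, -10], [-4, -4, -3]]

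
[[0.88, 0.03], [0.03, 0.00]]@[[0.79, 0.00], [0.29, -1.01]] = [[0.7, -0.03],[0.02, 0.0]]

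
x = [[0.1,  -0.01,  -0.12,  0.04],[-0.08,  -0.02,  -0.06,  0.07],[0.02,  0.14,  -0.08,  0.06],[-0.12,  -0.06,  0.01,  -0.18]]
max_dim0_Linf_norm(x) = 0.18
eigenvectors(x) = [[(-0.82+0j),0.28+0.25j,0.28-0.25j,-0.06+0.00j], [0.43+0.00j,(0.11+0.57j),0.11-0.57j,(-0.45+0j)], [(0.27+0j),0.58+0.00j,0.58-0.00j,(0.21+0j)], [0.24+0.00j,(-0.43-0.04j),(-0.43+0.04j),0.87+0.00j]]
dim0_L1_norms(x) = [0.32, 0.23, 0.27, 0.35]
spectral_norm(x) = 0.28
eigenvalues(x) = [(0.13+0j), (-0.09+0.14j), (-0.09-0.14j), (-0.14+0j)]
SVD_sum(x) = [[0.06, 0.05, -0.04, 0.08], [0.01, 0.01, -0.01, 0.02], [0.07, 0.05, -0.05, 0.09], [-0.1, -0.08, 0.08, -0.14]] + [[0.00, -0.00, 0.00, -0.00],[-0.06, 0.03, -0.05, 0.00],[-0.06, 0.03, -0.05, 0.0],[-0.04, 0.02, -0.04, 0.00]] + [[0.04, -0.06, -0.08, -0.04], [0.0, -0.0, -0.0, -0.0], [-0.01, 0.02, 0.02, 0.01], [0.01, -0.02, -0.03, -0.01]] + [[0.00, 0.01, -0.00, -0.0], [-0.03, -0.06, 0.00, 0.06], [0.02, 0.04, -0.0, -0.04], [0.01, 0.02, -0.0, -0.02]]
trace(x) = -0.18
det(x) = -0.00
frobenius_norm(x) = 0.35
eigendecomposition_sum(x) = [[0.10+0.00j, -0.04+0.00j, -0.04+0.00j, -0.01+0.00j], [-0.05+0.00j, 0.02+0.00j, (0.02-0j), -0j], [-0.03+0.00j, (0.01+0j), 0.01-0.00j, -0j], [(-0.03+0j), 0.01+0.00j, (0.01-0j), 0.00-0.00j]] + [[0.00+0.03j, 0.02+0.04j, -0.04+0.01j, (0.02+0.02j)], [(-0.03+0.04j), -0.02+0.07j, (-0.06-0.03j), 0.00+0.04j], [0.03+0.03j, (0.06+0.03j), (-0.04+0.05j), 0.04+0.01j], [-0.02-0.03j, -0.04-0.03j, 0.03-0.04j, -0.03-0.01j]] + [[-0.03j, 0.02-0.04j, (-0.04-0.01j), (0.02-0.02j)],[(-0.03-0.04j), (-0.02-0.07j), (-0.06+0.03j), 0.00-0.04j],[0.03-0.03j, 0.06-0.03j, -0.04-0.05j, 0.04-0.01j],[(-0.02+0.03j), -0.04+0.03j, (0.03+0.04j), (-0.03+0.01j)]] + [[-0j, -0.00+0.00j, 0j, (0.01-0j)], [(0.03-0j), (-0.01+0j), 0.03+0.00j, 0.06-0.00j], [(-0.01+0j), -0j, -0.02-0.00j, (-0.03+0j)], [(-0.05+0j), 0.01-0.00j, (-0.07-0j), (-0.12+0j)]]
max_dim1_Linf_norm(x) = 0.18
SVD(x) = [[-0.42, 0.03, 0.90, 0.07],[-0.08, -0.65, 0.04, -0.75],[-0.49, -0.61, -0.25, 0.57],[0.76, -0.45, 0.35, 0.32]] @ diag([0.276311392114712, 0.13359053252201697, 0.12269011617530194, 0.11248430824343782]) @ [[-0.49, -0.39, 0.37, -0.68], [0.72, -0.34, 0.60, -0.0], [0.33, -0.54, -0.71, -0.32], [0.35, 0.66, -0.05, -0.66]]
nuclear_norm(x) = 0.65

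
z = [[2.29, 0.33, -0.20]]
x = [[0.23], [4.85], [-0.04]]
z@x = [[2.14]]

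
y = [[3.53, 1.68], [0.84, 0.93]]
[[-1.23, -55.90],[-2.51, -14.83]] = y@[[1.64, -14.46], [-4.18, -2.89]]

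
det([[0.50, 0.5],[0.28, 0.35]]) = 0.035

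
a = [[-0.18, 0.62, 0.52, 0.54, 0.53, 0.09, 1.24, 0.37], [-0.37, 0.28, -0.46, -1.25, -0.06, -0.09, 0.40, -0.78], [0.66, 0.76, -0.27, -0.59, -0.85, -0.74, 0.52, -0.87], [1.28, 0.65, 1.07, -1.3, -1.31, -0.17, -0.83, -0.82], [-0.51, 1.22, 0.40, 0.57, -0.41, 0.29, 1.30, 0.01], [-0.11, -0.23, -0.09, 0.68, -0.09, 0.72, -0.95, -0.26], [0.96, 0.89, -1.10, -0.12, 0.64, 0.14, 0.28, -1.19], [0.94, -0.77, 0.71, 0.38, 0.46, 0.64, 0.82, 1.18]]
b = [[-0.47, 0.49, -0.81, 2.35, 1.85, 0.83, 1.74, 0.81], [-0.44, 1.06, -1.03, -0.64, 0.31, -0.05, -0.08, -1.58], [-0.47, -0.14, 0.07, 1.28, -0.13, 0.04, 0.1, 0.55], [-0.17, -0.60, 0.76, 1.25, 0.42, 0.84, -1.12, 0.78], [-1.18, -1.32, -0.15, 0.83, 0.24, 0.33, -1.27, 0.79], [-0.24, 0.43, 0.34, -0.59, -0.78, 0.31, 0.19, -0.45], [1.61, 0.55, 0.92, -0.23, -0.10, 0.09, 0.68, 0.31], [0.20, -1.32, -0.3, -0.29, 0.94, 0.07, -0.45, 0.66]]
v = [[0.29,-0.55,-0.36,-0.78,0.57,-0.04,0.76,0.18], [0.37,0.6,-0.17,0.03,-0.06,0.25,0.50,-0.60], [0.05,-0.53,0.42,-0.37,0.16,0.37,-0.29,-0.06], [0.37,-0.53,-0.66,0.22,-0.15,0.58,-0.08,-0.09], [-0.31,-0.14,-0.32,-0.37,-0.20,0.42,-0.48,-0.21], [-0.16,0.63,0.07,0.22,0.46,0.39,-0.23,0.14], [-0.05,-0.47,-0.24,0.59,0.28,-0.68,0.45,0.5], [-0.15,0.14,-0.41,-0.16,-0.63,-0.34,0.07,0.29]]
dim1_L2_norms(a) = [1.72, 1.66, 1.93, 2.83, 2.04, 1.43, 2.2, 2.19]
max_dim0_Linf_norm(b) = 2.35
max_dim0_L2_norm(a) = 2.45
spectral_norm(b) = 4.36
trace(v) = 2.46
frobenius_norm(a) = 5.77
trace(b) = 3.80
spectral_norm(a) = 3.60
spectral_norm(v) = 1.68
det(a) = 7.13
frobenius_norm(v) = 3.10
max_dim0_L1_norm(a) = 6.34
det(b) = -0.47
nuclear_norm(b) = 14.33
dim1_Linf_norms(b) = [2.35, 1.58, 1.28, 1.25, 1.32, 0.78, 1.61, 1.32]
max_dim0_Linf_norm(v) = 0.78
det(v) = -0.06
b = v @ a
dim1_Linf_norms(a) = [1.24, 1.25, 0.87, 1.31, 1.3, 0.95, 1.19, 1.18]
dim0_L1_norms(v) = [1.75, 3.59, 2.65, 2.74, 2.51, 3.07, 2.86, 2.07]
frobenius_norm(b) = 6.56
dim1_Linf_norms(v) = [0.78, 0.6, 0.53, 0.66, 0.48, 0.63, 0.68, 0.63]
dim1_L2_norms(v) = [1.44, 1.1, 0.92, 1.13, 0.92, 0.95, 1.27, 0.92]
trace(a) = 0.30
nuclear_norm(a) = 13.86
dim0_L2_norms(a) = [2.08, 2.1, 1.89, 2.2, 1.88, 1.27, 2.45, 2.25]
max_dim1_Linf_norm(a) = 1.31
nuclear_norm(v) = 7.71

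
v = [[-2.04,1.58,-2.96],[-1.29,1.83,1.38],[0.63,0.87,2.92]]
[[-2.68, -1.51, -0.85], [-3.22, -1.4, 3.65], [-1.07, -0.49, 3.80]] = v@ [[0.7,0.01,-0.16], [-1.13,-0.81,1.13], [-0.18,0.07,1.00]]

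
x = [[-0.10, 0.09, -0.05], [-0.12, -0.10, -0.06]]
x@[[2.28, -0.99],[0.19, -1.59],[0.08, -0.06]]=[[-0.21, -0.04],[-0.3, 0.28]]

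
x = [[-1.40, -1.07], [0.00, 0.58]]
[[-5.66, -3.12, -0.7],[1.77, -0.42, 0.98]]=x@ [[1.71, 2.79, -0.79], [3.05, -0.73, 1.69]]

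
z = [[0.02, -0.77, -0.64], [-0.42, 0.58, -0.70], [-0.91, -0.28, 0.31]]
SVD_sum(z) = [[0.39, -0.53, -0.02], [-0.41, 0.56, 0.02], [-0.19, 0.26, 0.01]] + [[-0.29,  -0.21,  0.04], [0.07,  0.05,  -0.01], [-0.75,  -0.55,  0.11]] + [[-0.08, -0.03, -0.66], [-0.08, -0.03, -0.71], [0.02, 0.01, 0.19]]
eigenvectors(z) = [[0.69+0.00j, 0.24-0.45j, (0.24+0.45j)], [0.44+0.00j, -0.63+0.00j, -0.63-0.00j], [0.57+0.00j, (0.19+0.55j), 0.19-0.55j]]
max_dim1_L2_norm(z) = 1.0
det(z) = -1.00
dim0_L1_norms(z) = [1.35, 1.63, 1.65]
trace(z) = 0.91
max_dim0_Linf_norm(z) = 0.91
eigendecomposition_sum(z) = [[(-0.48-0j), -0.30+0.00j, -0.40+0.00j], [-0.30-0.00j, (-0.19+0j), (-0.25+0j)], [(-0.4-0j), (-0.25+0j), (-0.33+0j)]] + [[0.25+0.08j,-0.23+0.23j,(-0.12-0.27j)], [(-0.06-0.32j),0.39+0.12j,(-0.22+0.29j)], [(-0.26+0.15j),(-0.01-0.37j),(0.32+0.11j)]] + [[(0.25-0.08j),  -0.23-0.23j,  (-0.12+0.27j)],[-0.06+0.32j,  (0.39-0.12j),  -0.22-0.29j],[(-0.26-0.15j),  -0.01+0.37j,  0.32-0.11j]]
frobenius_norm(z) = 1.73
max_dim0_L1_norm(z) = 1.65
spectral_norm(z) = 1.01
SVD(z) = [[-0.65, 0.36, 0.66],[0.69, -0.08, 0.72],[0.32, 0.93, -0.19]] @ diag([1.005358477523367, 1.0009783074046528, 0.9977959509725493]) @ [[-0.59, 0.81, 0.04], [-0.80, -0.59, 0.12], [-0.11, -0.04, -0.99]]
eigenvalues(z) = [(-1+0j), (0.95+0.3j), (0.95-0.3j)]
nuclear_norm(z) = 3.00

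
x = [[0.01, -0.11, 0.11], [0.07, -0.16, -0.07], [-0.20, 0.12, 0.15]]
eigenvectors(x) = [[(-0.22+0.6j), (-0.22-0.6j), 0.61+0.00j], [(0.2+0.05j), (0.2-0.05j), 0.79+0.00j], [-0.74+0.00j, -0.74-0.00j, (0.1+0j)]]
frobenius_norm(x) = 0.37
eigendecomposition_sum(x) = [[0.09j, -0.01-0.07j, (0.07-0.05j)], [0.03-0.00j, -0.02+0.01j, -0.02-0.02j], [-0.10+0.04j, 0.07-0.04j, 0.08+0.06j]] + [[0.00-0.09j, -0.01+0.07j, 0.07+0.05j], [(0.03+0j), (-0.02-0.01j), -0.02+0.02j], [-0.10-0.04j, 0.07+0.04j, (0.08-0.06j)]] + [[0.01-0.00j, -0.09+0.00j, (-0.03+0j)], [0.01-0.00j, (-0.12+0j), -0.04+0.00j], [-0j, (-0.01+0j), (-0+0j)]]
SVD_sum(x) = [[0.01, -0.01, -0.01], [0.11, -0.1, -0.08], [-0.17, 0.16, 0.13]] + [[-0.02, -0.11, 0.11], [-0.01, -0.04, 0.04], [-0.01, -0.03, 0.03]] + [[0.02, 0.01, 0.01], [-0.03, -0.02, -0.02], [-0.02, -0.01, -0.01]]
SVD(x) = [[-0.06, 0.91, -0.42], [-0.54, 0.33, 0.78], [0.84, 0.27, 0.47]] @ diag([0.3237101035886967, 0.16887516116819073, 0.05738422060996276]) @ [[-0.64, 0.60, 0.49], [-0.13, -0.71, 0.69], [-0.76, -0.38, -0.53]]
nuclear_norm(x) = 0.55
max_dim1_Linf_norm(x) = 0.2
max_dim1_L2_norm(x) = 0.28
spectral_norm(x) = 0.32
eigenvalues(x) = [(0.06+0.15j), (0.06-0.15j), (-0.12+0j)]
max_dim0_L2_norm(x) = 0.23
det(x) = -0.00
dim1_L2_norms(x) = [0.16, 0.19, 0.28]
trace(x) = 0.00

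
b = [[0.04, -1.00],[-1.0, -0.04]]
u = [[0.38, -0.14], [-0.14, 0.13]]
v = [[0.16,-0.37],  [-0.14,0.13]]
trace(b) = 0.00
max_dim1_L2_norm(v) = 0.4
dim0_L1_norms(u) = [0.52, 0.27]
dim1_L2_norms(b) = [1.0, 1.0]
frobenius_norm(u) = 0.45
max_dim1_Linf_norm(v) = 0.37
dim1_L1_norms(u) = [0.52, 0.27]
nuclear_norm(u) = 0.51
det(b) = -1.00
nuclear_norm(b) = 2.00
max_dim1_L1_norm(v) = 0.53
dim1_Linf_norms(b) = [1.0, 1.0]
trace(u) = 0.51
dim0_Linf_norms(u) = [0.38, 0.14]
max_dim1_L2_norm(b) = 1.0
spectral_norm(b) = 1.00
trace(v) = 0.29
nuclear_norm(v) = 0.51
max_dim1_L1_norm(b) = 1.04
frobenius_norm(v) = 0.45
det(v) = -0.03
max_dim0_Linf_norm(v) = 0.37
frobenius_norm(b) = 1.42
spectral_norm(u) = 0.44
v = u @ b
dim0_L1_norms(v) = [0.3, 0.5]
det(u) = 0.03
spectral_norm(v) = 0.44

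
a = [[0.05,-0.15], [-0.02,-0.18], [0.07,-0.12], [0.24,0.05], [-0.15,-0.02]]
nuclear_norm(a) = 0.57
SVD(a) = [[-0.08,-0.58], [0.17,-0.65], [-0.17,-0.48], [-0.82,0.04], [0.51,0.02]] @ diag([0.2972395587922846, 0.26785937483867905]) @ [[-0.99, -0.16], [-0.16, 0.99]]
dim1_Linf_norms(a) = [0.15, 0.18, 0.12, 0.24, 0.15]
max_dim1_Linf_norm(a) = 0.24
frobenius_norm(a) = 0.40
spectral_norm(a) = 0.30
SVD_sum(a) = [[0.02, 0.00], [-0.05, -0.01], [0.05, 0.01], [0.24, 0.04], [-0.15, -0.02]] + [[0.03, -0.15], [0.03, -0.17], [0.02, -0.13], [-0.0, 0.01], [-0.0, 0.00]]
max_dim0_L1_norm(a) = 0.53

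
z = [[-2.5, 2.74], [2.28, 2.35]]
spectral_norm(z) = 3.73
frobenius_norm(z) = 4.95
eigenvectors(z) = [[-0.93, -0.42], [0.36, -0.91]]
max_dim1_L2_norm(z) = 3.71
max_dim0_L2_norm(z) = 3.61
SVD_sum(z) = [[-1.88, 3.12], [-0.43, 0.72]] + [[-0.62,-0.38], [2.71,1.63]]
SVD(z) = [[0.97, 0.22], [0.22, -0.97]] @ diag([3.732008948466701, 3.248170132330582]) @ [[-0.52,0.86], [-0.86,-0.52]]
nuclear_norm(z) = 6.98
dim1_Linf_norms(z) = [2.74, 2.35]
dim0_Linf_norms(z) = [2.5, 2.74]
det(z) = -12.12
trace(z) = -0.15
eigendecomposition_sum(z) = [[-3.02, 1.4], [1.16, -0.54]] + [[0.52, 1.34], [1.12, 2.89]]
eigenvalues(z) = [-3.56, 3.41]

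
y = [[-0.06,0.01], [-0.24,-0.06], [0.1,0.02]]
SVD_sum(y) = [[-0.06,-0.01], [-0.24,-0.05], [0.10,0.02]] + [[-0.00, 0.02], [0.0, -0.01], [0.00, -0.00]]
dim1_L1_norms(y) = [0.07, 0.3, 0.12]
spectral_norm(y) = 0.27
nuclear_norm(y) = 0.30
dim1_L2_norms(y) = [0.06, 0.25, 0.1]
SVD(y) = [[-0.21, 0.96], [-0.90, -0.26], [0.37, -0.10]] @ diag([0.2733756795339564, 0.023785244151522566]) @ [[0.98, 0.22], [-0.22, 0.98]]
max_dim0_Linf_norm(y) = 0.24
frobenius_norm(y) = 0.27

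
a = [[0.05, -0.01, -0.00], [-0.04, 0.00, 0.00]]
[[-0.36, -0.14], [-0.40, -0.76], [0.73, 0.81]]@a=[[-0.01, 0.0, 0.0], [0.01, 0.0, 0.00], [0.0, -0.01, 0.00]]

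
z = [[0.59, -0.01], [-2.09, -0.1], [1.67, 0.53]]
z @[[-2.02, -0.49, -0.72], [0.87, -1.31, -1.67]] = [[-1.2, -0.28, -0.41], [4.13, 1.16, 1.67], [-2.91, -1.51, -2.09]]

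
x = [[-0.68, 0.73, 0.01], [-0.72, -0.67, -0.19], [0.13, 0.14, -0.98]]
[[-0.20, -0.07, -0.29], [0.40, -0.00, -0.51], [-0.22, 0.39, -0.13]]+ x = [[-0.88,0.66,-0.28], [-0.32,-0.67,-0.7], [-0.09,0.53,-1.11]]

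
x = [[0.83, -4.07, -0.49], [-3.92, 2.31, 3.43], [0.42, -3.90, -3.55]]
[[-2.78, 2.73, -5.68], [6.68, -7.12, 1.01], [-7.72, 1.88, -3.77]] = x@[[0.02, 1.65, 0.13],  [0.49, -0.34, 1.49],  [1.64, 0.04, -0.56]]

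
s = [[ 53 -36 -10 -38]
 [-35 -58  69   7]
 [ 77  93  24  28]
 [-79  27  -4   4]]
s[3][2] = -4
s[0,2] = -10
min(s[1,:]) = -58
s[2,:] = [77, 93, 24, 28]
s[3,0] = -79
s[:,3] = [-38, 7, 28, 4]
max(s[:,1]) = 93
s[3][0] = -79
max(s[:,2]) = 69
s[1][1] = -58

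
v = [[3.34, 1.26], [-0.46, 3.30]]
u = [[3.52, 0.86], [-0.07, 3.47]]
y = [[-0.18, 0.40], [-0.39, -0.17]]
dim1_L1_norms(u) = [4.38, 3.54]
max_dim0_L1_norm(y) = 0.57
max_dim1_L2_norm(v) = 3.57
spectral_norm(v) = 3.83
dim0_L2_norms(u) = [3.52, 3.57]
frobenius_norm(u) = 5.02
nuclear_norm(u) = 7.05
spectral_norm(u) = 3.92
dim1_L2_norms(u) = [3.62, 3.47]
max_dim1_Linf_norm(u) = 3.52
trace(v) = 6.64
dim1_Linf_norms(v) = [3.34, 3.3]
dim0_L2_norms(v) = [3.37, 3.53]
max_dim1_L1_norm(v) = 4.6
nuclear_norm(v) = 6.86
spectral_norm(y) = 0.44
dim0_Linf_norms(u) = [3.52, 3.47]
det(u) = 12.27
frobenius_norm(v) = 4.88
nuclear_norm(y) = 0.86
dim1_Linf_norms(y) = [0.4, 0.39]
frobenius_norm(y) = 0.61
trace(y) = -0.35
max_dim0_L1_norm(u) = 4.33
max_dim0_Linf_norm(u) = 3.52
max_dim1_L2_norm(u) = 3.62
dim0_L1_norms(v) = [3.8, 4.56]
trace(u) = 6.99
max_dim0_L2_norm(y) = 0.43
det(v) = 11.60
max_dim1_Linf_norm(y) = 0.4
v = y + u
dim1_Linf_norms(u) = [3.52, 3.47]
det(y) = 0.19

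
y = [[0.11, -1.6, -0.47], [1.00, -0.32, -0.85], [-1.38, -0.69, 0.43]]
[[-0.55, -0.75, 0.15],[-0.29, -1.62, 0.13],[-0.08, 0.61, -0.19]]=y@ [[-0.01, 0.48, 0.28], [0.28, -0.25, -0.14], [0.22, 2.56, 0.23]]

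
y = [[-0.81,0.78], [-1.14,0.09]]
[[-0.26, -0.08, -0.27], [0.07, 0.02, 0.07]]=y @ [[-0.10, -0.03, -0.1], [-0.44, -0.13, -0.45]]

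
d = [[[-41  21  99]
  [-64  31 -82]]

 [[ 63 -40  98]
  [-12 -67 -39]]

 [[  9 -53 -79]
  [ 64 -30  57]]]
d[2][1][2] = 57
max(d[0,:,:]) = 99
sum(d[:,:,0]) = 19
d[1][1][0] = -12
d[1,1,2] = -39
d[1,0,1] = -40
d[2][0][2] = -79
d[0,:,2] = [99, -82]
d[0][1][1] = 31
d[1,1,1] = -67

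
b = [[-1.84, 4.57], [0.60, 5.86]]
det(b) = -13.52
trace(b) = 4.02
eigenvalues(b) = [-2.18, 6.2]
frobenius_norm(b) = 7.68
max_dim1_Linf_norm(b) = 5.86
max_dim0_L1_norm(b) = 10.43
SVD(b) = [[0.63, 0.77], [0.77, -0.63]] @ diag([7.462265631766756, 1.8123718274550327]) @ [[-0.09, 1.0], [-1.0, -0.09]]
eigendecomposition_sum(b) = [[-2.09, 1.19], [0.16, -0.09]] + [[0.25, 3.38], [0.44, 5.95]]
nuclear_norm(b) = 9.27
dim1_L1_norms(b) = [6.41, 6.46]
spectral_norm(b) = 7.46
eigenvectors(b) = [[-1.00, -0.49],[0.07, -0.87]]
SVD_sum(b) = [[-0.44, 4.7],[-0.54, 5.75]] + [[-1.4, -0.13], [1.14, 0.11]]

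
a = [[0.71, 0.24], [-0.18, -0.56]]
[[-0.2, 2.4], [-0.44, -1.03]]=a @ [[-0.62, 3.09], [0.99, 0.85]]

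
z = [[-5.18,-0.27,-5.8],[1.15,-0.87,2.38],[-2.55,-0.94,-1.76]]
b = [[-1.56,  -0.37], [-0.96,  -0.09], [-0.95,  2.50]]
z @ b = [[13.85,-12.56], [-3.22,5.60], [6.55,-3.37]]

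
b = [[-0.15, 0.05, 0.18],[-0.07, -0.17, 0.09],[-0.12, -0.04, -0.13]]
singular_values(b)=[0.26, 0.2, 0.16]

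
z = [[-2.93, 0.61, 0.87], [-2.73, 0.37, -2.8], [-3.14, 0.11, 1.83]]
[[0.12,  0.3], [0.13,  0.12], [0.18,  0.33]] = z @[[-0.06, -0.08], [-0.09, 0.05], [0.0, 0.04]]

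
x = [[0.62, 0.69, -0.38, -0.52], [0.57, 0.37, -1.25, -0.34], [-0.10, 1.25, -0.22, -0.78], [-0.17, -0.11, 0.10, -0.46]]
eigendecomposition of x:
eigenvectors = [[0.89+0.00j, -0.36+0.06j, -0.36-0.06j, 0.15+0.00j],[0.27+0.00j, -0.15-0.58j, (-0.15+0.58j), 0.49+0.00j],[0.35+0.00j, (-0.71+0j), (-0.71-0j), (0.19+0j)],[-0.12+0.00j, (0.04+0.01j), (0.04-0.01j), 0.84+0.00j]]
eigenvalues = [(0.75+0j), (0.05+1.06j), (0.05-1.06j), (-0.53+0j)]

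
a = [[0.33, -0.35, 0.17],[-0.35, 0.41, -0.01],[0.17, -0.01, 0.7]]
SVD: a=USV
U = [[-0.55, 0.36, -0.75],[0.46, -0.62, -0.63],[-0.7, -0.70, 0.17]]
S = [0.84, 0.6, 0.0]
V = [[-0.55, 0.46, -0.70],[0.36, -0.62, -0.7],[0.75, 0.63, -0.17]]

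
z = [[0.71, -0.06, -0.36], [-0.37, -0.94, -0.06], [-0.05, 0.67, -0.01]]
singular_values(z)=[1.2, 0.81, 0.15]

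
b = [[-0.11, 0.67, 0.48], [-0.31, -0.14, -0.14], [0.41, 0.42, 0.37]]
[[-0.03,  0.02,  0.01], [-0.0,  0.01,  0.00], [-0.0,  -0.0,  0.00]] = b @ [[0.03, -0.03, -0.01], [-0.03, 0.02, 0.01], [-0.01, 0.01, 0.0]]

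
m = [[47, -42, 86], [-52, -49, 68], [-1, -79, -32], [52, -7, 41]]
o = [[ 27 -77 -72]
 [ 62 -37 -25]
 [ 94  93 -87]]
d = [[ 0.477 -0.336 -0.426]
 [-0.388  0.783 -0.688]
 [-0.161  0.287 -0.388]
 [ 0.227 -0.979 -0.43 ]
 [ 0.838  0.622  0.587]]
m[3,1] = -7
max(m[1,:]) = 68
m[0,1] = -42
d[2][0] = -0.161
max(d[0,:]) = 0.477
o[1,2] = -25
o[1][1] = -37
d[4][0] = 0.838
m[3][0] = 52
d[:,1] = [-0.336, 0.783, 0.287, -0.979, 0.622]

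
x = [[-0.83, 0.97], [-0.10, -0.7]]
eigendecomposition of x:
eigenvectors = [[(0.95+0j), 0.95-0.00j], [0.06+0.30j, 0.06-0.30j]]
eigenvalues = [(-0.76+0.3j), (-0.76-0.3j)]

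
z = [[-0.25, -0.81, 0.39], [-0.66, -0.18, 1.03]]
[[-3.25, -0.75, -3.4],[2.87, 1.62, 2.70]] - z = [[-3.00, 0.06, -3.79], [3.53, 1.8, 1.67]]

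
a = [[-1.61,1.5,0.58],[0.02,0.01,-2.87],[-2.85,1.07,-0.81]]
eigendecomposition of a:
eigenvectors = [[(0.31-0.36j), (0.31+0.36j), (0.46+0j)], [(0.34+0.51j), (0.34-0.51j), 0.85+0.00j], [(0.63+0j), (0.63-0j), (-0.25+0j)]]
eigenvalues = [(-1.63+2.47j), (-1.63-2.47j), (0.85+0j)]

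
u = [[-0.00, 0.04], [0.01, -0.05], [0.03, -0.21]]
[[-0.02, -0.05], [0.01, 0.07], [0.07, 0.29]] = u@[[-1.08, -0.03], [-0.49, -1.37]]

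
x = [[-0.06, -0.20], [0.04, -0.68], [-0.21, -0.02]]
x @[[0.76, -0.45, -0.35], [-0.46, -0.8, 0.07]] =[[0.05,0.19,0.01], [0.34,0.53,-0.06], [-0.15,0.11,0.07]]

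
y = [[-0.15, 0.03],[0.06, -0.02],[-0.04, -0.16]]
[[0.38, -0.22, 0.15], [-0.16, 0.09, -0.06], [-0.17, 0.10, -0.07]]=y@[[-2.2,  1.26,  -0.86],[1.64,  -0.94,  0.64]]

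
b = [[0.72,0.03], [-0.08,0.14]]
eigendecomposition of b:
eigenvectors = [[0.99, -0.05], [-0.14, 1.0]]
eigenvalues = [0.72, 0.14]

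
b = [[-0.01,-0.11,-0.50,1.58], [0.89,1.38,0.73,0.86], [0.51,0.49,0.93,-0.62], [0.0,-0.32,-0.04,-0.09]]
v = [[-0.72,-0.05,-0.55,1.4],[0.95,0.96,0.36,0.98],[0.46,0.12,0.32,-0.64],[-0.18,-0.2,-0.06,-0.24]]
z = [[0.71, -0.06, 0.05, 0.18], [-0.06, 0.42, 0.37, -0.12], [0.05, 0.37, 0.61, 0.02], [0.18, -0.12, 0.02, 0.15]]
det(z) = 0.00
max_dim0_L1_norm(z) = 1.05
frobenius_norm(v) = 2.56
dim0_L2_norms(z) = [0.74, 0.58, 0.72, 0.26]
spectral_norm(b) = 2.15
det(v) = -0.00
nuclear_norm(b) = 4.52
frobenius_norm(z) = 1.21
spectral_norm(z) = 0.90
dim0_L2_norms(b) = [1.03, 1.5, 1.28, 1.9]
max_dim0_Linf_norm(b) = 1.58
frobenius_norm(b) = 2.93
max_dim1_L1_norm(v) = 3.25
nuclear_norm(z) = 1.89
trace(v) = 0.32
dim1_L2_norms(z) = [0.74, 0.58, 0.72, 0.26]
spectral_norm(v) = 1.93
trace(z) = 1.89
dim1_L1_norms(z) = [1.0, 0.97, 1.05, 0.47]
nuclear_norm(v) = 3.62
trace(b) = 2.21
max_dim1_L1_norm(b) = 3.86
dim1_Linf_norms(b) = [1.58, 1.38, 0.93, 0.32]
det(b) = -0.11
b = v + z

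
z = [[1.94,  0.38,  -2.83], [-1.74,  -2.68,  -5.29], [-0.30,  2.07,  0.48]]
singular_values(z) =[6.59, 2.92, 1.67]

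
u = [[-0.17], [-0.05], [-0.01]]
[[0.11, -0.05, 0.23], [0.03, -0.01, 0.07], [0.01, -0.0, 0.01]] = u @ [[-0.63, 0.27, -1.36]]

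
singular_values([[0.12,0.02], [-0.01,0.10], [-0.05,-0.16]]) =[0.2, 0.11]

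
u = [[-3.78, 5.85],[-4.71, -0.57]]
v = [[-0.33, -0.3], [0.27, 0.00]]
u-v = [[-3.45, 6.15], [-4.98, -0.57]]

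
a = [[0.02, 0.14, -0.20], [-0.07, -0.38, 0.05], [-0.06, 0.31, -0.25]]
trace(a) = -0.61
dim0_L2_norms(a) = [0.09, 0.51, 0.32]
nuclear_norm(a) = 0.84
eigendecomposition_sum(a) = [[0.05, -0.01, -0.03], [-0.01, 0.00, 0.01], [-0.02, 0.0, 0.01]] + [[-0.12, -0.42, -0.09], [-0.01, -0.03, -0.01], [-0.18, -0.64, -0.13]] + [[0.08, 0.57, -0.08], [-0.05, -0.36, 0.05], [0.14, 0.95, -0.13]]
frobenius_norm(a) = 0.61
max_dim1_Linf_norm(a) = 0.38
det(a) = 0.01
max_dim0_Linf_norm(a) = 0.38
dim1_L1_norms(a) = [0.36, 0.5, 0.62]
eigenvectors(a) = [[-0.92, 0.55, 0.49], [0.18, 0.03, -0.31], [0.35, 0.84, 0.82]]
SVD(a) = [[0.38, 0.47, -0.79],[-0.62, 0.77, 0.15],[0.68, 0.44, 0.59]] @ diag([0.5738750438093597, 0.20072767893756183, 0.06615007937368397]) @ [[0.02, 0.87, -0.48], [-0.35, -0.45, -0.82], [-0.94, 0.18, 0.30]]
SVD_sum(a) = [[0.0, 0.19, -0.11], [-0.01, -0.31, 0.17], [0.01, 0.34, -0.19]] + [[-0.03,  -0.04,  -0.08], [-0.05,  -0.07,  -0.13], [-0.03,  -0.04,  -0.07]] + [[0.05, -0.01, -0.02],[-0.01, 0.00, 0.00],[-0.04, 0.01, 0.01]]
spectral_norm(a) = 0.57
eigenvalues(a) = [0.07, -0.28, -0.4]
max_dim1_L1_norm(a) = 0.62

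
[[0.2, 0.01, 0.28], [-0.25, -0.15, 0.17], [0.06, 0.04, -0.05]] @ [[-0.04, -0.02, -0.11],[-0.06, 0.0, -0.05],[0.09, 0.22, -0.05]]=[[0.02,0.06,-0.04],[0.03,0.04,0.03],[-0.01,-0.01,-0.01]]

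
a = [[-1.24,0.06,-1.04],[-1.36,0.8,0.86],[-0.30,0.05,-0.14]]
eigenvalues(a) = [-1.43, 0.84, 0.01]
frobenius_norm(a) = 2.44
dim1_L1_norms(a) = [2.34, 3.02, 0.49]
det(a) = -0.01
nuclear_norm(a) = 3.42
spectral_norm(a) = 1.98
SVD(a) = [[-0.58, 0.79, -0.18], [-0.8, -0.60, -0.05], [-0.15, 0.11, 0.98]] @ diag([1.9760008777765328, 1.4350949739825227, 0.004790268935490327]) @ [[0.94, -0.34, -0.03], [-0.14, -0.3, -0.94], [-0.32, -0.89, 0.33]]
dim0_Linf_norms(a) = [1.36, 0.8, 1.04]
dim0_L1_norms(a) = [2.9, 0.91, 2.04]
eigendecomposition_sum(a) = [[-1.24,0.06,-1.04], [-0.65,0.03,-0.55], [-0.26,0.01,-0.22]] + [[-0.00,0.00,0.01],[-0.71,0.77,1.43],[-0.04,0.04,0.07]] + [[0.0, 0.00, -0.01], [0.0, 0.0, -0.02], [-0.00, -0.00, 0.01]]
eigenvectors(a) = [[0.87, -0.00, -0.31], [0.46, -1.0, -0.89], [0.18, -0.05, 0.32]]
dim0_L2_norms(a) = [1.86, 0.8, 1.36]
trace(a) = -0.58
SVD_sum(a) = [[-1.08,  0.4,  0.03], [-1.48,  0.54,  0.05], [-0.28,  0.10,  0.01]] + [[-0.16, -0.34, -1.07],[0.12, 0.26, 0.81],[-0.02, -0.05, -0.15]] + [[0.00, 0.00, -0.0], [0.00, 0.0, -0.0], [-0.00, -0.0, 0.0]]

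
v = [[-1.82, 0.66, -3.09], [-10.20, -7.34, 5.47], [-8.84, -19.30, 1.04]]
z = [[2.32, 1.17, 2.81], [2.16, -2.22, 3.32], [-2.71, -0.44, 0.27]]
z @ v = [[-41.00, -61.29, 2.15], [-10.64, -46.36, -15.37], [7.03, -3.77, 6.25]]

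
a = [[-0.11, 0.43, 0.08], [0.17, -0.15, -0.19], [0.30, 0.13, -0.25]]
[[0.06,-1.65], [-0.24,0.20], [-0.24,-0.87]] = a@ [[1.03,  2.38], [-0.01,  -4.02], [2.19,  4.24]]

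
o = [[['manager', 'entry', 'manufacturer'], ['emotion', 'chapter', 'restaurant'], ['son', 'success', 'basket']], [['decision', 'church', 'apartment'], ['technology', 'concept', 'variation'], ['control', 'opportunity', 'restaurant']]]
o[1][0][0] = 'decision'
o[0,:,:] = [['manager', 'entry', 'manufacturer'], ['emotion', 'chapter', 'restaurant'], ['son', 'success', 'basket']]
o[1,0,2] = 'apartment'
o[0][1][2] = 'restaurant'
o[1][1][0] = 'technology'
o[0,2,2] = 'basket'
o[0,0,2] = 'manufacturer'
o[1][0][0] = 'decision'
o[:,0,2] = ['manufacturer', 'apartment']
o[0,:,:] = [['manager', 'entry', 'manufacturer'], ['emotion', 'chapter', 'restaurant'], ['son', 'success', 'basket']]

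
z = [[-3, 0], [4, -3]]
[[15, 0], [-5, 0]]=z@[[-5, 0], [-5, 0]]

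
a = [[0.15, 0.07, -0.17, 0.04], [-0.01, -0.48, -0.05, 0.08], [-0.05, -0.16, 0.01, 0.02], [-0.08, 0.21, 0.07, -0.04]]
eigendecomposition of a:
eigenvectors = [[-0.00,-0.86,0.42,-0.04], [-0.87,0.05,0.05,0.13], [-0.27,0.26,0.59,0.25], [0.41,0.44,0.69,0.96]]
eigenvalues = [-0.53, 0.18, -0.01, 0.01]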